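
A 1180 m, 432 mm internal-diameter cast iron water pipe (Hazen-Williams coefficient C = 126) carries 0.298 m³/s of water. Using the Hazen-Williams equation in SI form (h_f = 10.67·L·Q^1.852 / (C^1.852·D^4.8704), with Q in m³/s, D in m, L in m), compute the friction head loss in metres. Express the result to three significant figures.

h_f ≈ 10.3 m

h_f = 10.67·1180·0.298^1.852 / (126^1.852·0.432^4.8704) = 10.27 m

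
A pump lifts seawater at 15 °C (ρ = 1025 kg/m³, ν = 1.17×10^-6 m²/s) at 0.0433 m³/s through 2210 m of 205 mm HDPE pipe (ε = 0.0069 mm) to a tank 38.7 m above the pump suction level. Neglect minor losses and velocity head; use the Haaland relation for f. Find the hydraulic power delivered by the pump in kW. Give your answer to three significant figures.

V = 4Q/(πD²) = 1.312 m/s; Re = 2.30×10^5; ε/D = 3.37×10^-5; f = 0.01533
h_f = f(L/D)V²/2g = 14.49 m
Total head H = z + h_f = 38.7 + 14.49 = 53.19 m
P_hyd = ρgQH = 1025·9.81·0.0433·53.19 = 23.16 kW

P_hyd ≈ 23.2 kW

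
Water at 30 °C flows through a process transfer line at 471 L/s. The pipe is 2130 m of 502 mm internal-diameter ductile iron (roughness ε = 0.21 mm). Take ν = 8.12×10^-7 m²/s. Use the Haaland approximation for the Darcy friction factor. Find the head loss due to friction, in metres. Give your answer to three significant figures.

h_f ≈ 20.1 m

V = 4Q/(πD²) = 4·0.471/(π·0.502²) = 2.380 m/s
Re = VD/ν = 2.380·0.502/8.12×10^-7 = 1.47×10^6 → turbulent
ε/D = 0.21/502 = 4.18×10^-4
Haaland: f = 0.01643
h_f = f(L/D)V²/(2g) = 0.01643·(2130/0.502)·2.380²/(2·9.81) = 20.12 m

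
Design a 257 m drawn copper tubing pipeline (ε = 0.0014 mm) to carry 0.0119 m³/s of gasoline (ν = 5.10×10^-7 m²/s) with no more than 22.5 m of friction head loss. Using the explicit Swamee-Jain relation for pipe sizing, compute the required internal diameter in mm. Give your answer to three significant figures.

D ≈ 72.3 mm

Swamee-Jain (Type III): D = 0.66·[ε^1.25·(LQ²/(gh_f))^4.75 + ν·Q^9.4·(L/(gh_f))^5.2]^0.04
LQ²/(gh_f) = 1.649×10^-4; L/(gh_f) = 1.164
Term 1 = ε^1.25·(…)^4.75 = 5.18×10^-26; Term 2 = ν·Q^9.4·(…)^5.2 = 9.15×10^-25
D = 0.66·(5.18×10^-26 + 9.15×10^-25)^0.04 = 0.07227 m = 72.3 mm
Check: V = 2.90 m/s, Re = 4.11×10^5, f = 0.01383, h_f = 21.1 m ≈ 22.5 m ✓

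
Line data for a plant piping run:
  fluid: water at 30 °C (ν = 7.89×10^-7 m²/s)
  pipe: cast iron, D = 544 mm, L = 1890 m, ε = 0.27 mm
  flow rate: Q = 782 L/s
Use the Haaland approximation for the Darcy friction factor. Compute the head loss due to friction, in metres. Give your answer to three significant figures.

V = 4Q/(πD²) = 4·0.782/(π·0.544²) = 3.364 m/s
Re = VD/ν = 3.364·0.544/7.89×10^-7 = 2.32×10^6 → turbulent
ε/D = 0.27/544 = 4.96×10^-4
Haaland: f = 0.01690
h_f = f(L/D)V²/(2g) = 0.01690·(1890/0.544)·3.364²/(2·9.81) = 33.88 m

h_f ≈ 33.9 m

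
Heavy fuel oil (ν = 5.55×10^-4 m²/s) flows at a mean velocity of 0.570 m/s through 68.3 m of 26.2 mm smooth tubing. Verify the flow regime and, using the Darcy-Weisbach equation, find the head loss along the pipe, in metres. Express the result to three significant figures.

h_f ≈ 103 m

Re = VD/ν = 0.570·0.02620/5.55×10^-4 = 26.9 → laminar (Re < 2300)
f = 64/Re = 2.378
h_f = f(L/D)V²/(2g) = 2.378·(68.3/0.02620)·0.570²/(2·9.81) = 102.7 m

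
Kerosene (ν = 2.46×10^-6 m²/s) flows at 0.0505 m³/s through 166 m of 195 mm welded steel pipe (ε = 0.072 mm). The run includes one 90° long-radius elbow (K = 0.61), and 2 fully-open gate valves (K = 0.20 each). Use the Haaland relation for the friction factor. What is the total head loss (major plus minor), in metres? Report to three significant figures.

H_L ≈ 2.47 m

V = 4Q/(πD²) = 1.691 m/s; V²/2g = 0.1457 m
Re = 1.34×10^5, ε/D = 3.69×10^-4 → f = 0.01875 (Haaland)
Major: h_f = f(L/D)·V²/2g = 0.01875·851.3·0.1457 = 2.326 m
Minor: ΣK = 1.01; h_m = ΣK·V²/2g = 0.1472 m
Total H_L = 2.326 + 0.1472 = 2.474 m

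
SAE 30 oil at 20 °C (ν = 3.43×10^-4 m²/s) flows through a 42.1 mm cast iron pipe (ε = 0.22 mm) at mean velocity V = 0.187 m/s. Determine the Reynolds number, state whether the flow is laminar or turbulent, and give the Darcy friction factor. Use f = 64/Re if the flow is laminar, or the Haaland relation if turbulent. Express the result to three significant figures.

Re = VD/ν = 0.1870·0.0421/3.43×10^-4 = 23.0
Re < 2300 → laminar → f = 64/Re = 2.788

Re ≈ 23.0; laminar; f = 64/Re ≈ 2.79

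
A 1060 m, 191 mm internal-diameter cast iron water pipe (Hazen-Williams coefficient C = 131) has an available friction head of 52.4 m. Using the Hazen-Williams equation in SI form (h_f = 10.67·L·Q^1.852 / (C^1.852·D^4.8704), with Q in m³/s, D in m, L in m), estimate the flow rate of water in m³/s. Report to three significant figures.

Rearranging: Q = [h_f·C^1.852·D^4.8704 / (10.67·L)]^(1/1.852)
Q = [52.4·131^1.852·0.191^4.8704 / (10.67·1060)]^0.540 = 0.09251 m³/s

Q ≈ 0.0925 m³/s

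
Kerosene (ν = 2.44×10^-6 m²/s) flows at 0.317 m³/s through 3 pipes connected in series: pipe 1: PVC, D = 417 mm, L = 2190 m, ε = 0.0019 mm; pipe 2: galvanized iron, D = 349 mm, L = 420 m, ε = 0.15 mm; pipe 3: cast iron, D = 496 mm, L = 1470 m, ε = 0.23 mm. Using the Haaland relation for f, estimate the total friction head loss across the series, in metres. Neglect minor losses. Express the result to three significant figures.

Pipe 1: V = 2.321 m/s, Re = 3.97×10^5, ε/D = 4.56×10^-6, f = 0.01366, h_1 = f(L/D)V²/2g = 19.70 m
Pipe 2: V = 3.314 m/s, Re = 4.74×10^5, ε/D = 4.30×10^-4, f = 0.01716, h_2 = f(L/D)V²/2g = 11.56 m
Pipe 3: V = 1.641 m/s, Re = 3.34×10^5, ε/D = 4.64×10^-4, f = 0.01773, h_3 = f(L/D)V²/2g = 7.211 m
Series → Q common, losses add: H = Σh = 38.47 m

H ≈ 38.5 m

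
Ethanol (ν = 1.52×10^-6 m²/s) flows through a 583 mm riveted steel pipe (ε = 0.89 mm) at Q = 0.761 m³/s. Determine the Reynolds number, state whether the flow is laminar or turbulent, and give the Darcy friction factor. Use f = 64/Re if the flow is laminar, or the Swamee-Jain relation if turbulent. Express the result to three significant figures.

Re ≈ 1.09×10^6; turbulent; f ≈ 0.0221

V = 4Q/(πD²) = 2.851 m/s
Re = VD/ν = 2.851·0.583/1.52×10^-6 = 1.09×10^6
Re > 4000 → turbulent; ε/D = 0.00153
Swamee-Jain: f = 0.02211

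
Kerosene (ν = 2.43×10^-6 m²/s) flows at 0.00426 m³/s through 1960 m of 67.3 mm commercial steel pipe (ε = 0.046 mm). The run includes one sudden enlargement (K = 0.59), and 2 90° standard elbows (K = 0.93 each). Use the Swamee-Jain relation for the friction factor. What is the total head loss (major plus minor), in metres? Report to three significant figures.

V = 4Q/(πD²) = 1.198 m/s; V²/2g = 0.07309 m
Re = 3.32×10^4, ε/D = 6.84×10^-4 → f = 0.02487 (Swamee-Jain)
Major: h_f = f(L/D)·V²/2g = 0.02487·29123·0.07309 = 52.93 m
Minor: ΣK = 2.45; h_m = ΣK·V²/2g = 0.1791 m
Total H_L = 52.93 + 0.1791 = 53.11 m

H_L ≈ 53.1 m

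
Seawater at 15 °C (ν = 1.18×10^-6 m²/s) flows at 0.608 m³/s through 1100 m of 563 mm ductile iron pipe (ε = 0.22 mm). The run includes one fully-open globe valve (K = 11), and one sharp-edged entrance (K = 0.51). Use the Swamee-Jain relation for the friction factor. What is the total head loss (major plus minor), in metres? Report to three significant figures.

V = 4Q/(πD²) = 2.442 m/s; V²/2g = 0.3040 m
Re = 1.17×10^6, ε/D = 3.91×10^-4 → f = 0.01643 (Swamee-Jain)
Major: h_f = f(L/D)·V²/2g = 0.01643·1954·0.3040 = 9.757 m
Minor: ΣK = 11.5; h_m = ΣK·V²/2g = 3.499 m
Total H_L = 9.757 + 3.499 = 13.26 m

H_L ≈ 13.3 m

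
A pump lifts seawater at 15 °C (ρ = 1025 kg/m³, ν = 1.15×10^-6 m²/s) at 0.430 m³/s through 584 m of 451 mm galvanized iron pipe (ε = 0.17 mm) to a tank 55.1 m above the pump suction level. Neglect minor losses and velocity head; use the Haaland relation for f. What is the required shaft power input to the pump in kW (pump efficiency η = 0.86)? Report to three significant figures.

V = 4Q/(πD²) = 2.692 m/s; Re = 1.06×10^6; ε/D = 3.77×10^-4; f = 0.01623
h_f = f(L/D)V²/2g = 7.762 m
Total head H = z + h_f = 55.1 + 7.762 = 62.86 m
P_hyd = ρgQH = 1025·9.81·0.430·62.86 = 271.8 kW
P_shaft = P_hyd/η = 271.8/0.86 = 316.0 kW

P_shaft ≈ 316 kW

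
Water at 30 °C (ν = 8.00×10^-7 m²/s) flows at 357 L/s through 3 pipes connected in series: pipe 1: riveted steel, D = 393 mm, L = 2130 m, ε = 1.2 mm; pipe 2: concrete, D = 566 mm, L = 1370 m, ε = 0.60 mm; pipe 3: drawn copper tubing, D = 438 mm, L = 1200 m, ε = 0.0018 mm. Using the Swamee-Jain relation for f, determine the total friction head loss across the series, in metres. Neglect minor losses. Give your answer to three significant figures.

Pipe 1: V = 2.943 m/s, Re = 1.45×10^6, ε/D = 0.00305, f = 0.02644, h_1 = f(L/D)V²/2g = 63.26 m
Pipe 2: V = 1.419 m/s, Re = 1.00×10^6, ε/D = 0.00106, f = 0.02030, h_2 = f(L/D)V²/2g = 5.041 m
Pipe 3: V = 2.369 m/s, Re = 1.30×10^6, ε/D = 4.11×10^-6, f = 0.01124, h_3 = f(L/D)V²/2g = 8.808 m
Series → Q common, losses add: H = Σh = 77.11 m

H ≈ 77.1 m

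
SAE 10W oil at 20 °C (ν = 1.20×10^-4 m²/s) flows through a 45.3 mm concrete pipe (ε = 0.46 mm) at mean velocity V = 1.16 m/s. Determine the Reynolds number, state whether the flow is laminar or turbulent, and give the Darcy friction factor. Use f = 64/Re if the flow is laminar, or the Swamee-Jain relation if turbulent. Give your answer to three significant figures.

Re ≈ 438; laminar; f = 64/Re ≈ 0.146

Re = VD/ν = 1.160·0.0453/1.20×10^-4 = 438
Re < 2300 → laminar → f = 64/Re = 0.1462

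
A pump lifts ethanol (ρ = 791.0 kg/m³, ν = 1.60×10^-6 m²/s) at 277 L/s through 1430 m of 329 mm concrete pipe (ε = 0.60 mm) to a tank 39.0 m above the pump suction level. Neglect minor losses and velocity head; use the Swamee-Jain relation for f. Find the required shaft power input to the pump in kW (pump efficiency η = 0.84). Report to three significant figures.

V = 4Q/(πD²) = 3.258 m/s; Re = 6.70×10^5; ε/D = 0.00182; f = 0.02325
h_f = f(L/D)V²/2g = 54.68 m
Total head H = z + h_f = 39.0 + 54.68 = 93.68 m
P_hyd = ρgQH = 791.0·9.81·0.277·93.68 = 201.4 kW
P_shaft = P_hyd/η = 201.4/0.84 = 239.7 kW

P_shaft ≈ 240 kW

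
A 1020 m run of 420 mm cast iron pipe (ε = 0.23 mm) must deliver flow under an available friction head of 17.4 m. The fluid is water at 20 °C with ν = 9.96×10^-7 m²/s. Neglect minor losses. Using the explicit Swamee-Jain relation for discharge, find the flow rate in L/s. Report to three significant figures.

Q ≈ 393 L/s

Swamee-Jain (Type II): Q = -0.965·√(gD⁵h_f/L)·ln[ε/(3.7D) + √(3.17ν²L/(gD³h_f))]
√(gD⁵h_f/L) = √(9.81·0.420⁵·17.4/1020) = 0.04677
ε/(3.7D) = 1.48×10^-4; √(3.17ν²L/(gD³h_f)) = 1.59×10^-5
Q = -0.965·0.04677·ln(1.639×10^-4) = 0.3934 m³/s
Check: V = 2.84 m/s, Re = 1.20×10^6, f = 0.01753, h_f = 17.5 m ≈ 17.4 m ✓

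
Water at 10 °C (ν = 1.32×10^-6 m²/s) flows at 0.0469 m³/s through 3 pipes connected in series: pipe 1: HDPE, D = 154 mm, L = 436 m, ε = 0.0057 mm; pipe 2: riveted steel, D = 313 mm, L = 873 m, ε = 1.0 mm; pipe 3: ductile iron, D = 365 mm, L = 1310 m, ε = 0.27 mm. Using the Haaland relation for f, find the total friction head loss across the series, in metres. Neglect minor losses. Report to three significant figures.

H ≈ 15.7 m

Pipe 1: V = 2.518 m/s, Re = 2.94×10^5, ε/D = 3.70×10^-5, f = 0.01471, h_1 = f(L/D)V²/2g = 13.46 m
Pipe 2: V = 0.6095 m/s, Re = 1.45×10^5, ε/D = 0.00319, f = 0.02748, h_2 = f(L/D)V²/2g = 1.451 m
Pipe 3: V = 0.4482 m/s, Re = 1.24×10^5, ε/D = 7.40×10^-4, f = 0.02058, h_3 = f(L/D)V²/2g = 0.7562 m
Series → Q common, losses add: H = Σh = 15.67 m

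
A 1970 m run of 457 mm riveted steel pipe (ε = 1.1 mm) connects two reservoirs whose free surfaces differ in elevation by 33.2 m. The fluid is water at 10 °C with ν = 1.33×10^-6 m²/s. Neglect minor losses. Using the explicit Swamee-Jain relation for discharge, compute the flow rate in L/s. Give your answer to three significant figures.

Swamee-Jain (Type II): Q = -0.965·√(gD⁵h_f/L)·ln[ε/(3.7D) + √(3.17ν²L/(gD³h_f))]
√(gD⁵h_f/L) = √(9.81·0.457⁵·33.2/1970) = 0.05741
ε/(3.7D) = 6.51×10^-4; √(3.17ν²L/(gD³h_f)) = 1.89×10^-5
Q = -0.965·0.05741·ln(6.694×10^-4) = 0.4049 m³/s
Check: V = 2.47 m/s, Re = 8.48×10^5, f = 0.02489, h_f = 33.3 m ≈ 33.2 m ✓

Q ≈ 405 L/s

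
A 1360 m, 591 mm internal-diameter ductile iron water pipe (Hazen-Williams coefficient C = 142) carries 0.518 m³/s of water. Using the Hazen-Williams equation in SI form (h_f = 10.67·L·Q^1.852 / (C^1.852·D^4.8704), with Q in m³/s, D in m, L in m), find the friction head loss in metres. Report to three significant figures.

h_f ≈ 5.74 m

h_f = 10.67·1360·0.518^1.852 / (142^1.852·0.591^4.8704) = 5.742 m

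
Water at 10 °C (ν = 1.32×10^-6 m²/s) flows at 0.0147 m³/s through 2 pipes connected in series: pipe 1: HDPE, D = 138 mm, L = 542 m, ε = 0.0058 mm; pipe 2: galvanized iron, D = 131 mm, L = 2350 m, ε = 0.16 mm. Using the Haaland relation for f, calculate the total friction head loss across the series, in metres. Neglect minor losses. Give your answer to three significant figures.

H ≈ 28.0 m

Pipe 1: V = 0.9828 m/s, Re = 1.03×10^5, ε/D = 4.20×10^-5, f = 0.01790, h_1 = f(L/D)V²/2g = 3.461 m
Pipe 2: V = 1.091 m/s, Re = 1.08×10^5, ε/D = 0.00122, f = 0.02257, h_2 = f(L/D)V²/2g = 24.55 m
Series → Q common, losses add: H = Σh = 28.01 m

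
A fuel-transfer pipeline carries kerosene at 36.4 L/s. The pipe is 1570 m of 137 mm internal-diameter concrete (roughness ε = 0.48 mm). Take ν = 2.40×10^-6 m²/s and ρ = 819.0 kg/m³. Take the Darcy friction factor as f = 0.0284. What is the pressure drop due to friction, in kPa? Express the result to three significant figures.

Δp ≈ 813 kPa

V = 4Q/(πD²) = 4·0.0364/(π·0.137²) = 2.469 m/s
h_f = f(L/D)V²/(2g) = 0.02840·(1570/0.137)·2.469²/(2·9.81) = 101.1 m
Δp = ρg·h_f = 819.0·9.81·101.1 = 812.6 kPa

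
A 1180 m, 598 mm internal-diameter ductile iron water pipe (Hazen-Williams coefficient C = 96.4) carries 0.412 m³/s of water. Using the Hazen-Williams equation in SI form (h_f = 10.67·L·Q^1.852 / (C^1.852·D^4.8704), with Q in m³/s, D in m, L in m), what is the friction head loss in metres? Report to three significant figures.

h_f ≈ 6.31 m

h_f = 10.67·1180·0.412^1.852 / (96.4^1.852·0.598^4.8704) = 6.308 m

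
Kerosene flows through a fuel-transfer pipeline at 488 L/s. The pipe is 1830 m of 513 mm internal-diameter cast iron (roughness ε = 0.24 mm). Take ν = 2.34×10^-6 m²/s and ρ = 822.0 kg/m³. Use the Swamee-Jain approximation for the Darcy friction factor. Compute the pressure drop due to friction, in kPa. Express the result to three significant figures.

Δp ≈ 143 kPa

V = 4Q/(πD²) = 4·0.488/(π·0.513²) = 2.361 m/s
Re = VD/ν = 2.361·0.513/2.34×10^-6 = 5.18×10^5 → turbulent
ε/D = 0.24/513 = 4.68×10^-4
Swamee-Jain: f = 0.01754
h_f = f(L/D)V²/(2g) = 0.01754·(1830/0.513)·2.361²/(2·9.81) = 17.78 m
Δp = ρg·h_f = 822.0·9.81·17.78 = 143.4 kPa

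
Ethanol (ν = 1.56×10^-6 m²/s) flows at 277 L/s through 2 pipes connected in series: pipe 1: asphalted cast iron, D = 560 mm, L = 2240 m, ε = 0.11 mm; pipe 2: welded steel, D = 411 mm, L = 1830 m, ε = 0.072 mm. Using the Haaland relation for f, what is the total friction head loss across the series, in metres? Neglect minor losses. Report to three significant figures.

Pipe 1: V = 1.125 m/s, Re = 4.04×10^5, ε/D = 1.96×10^-4, f = 0.01555, h_1 = f(L/D)V²/2g = 4.010 m
Pipe 2: V = 2.088 m/s, Re = 5.50×10^5, ε/D = 1.75×10^-4, f = 0.01493, h_2 = f(L/D)V²/2g = 14.77 m
Series → Q common, losses add: H = Σh = 18.78 m

H ≈ 18.8 m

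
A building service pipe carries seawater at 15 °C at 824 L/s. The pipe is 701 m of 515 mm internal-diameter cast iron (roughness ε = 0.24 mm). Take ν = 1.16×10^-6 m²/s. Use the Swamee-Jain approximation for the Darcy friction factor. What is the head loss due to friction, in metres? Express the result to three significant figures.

h_f ≈ 18.3 m

V = 4Q/(πD²) = 4·0.824/(π·0.515²) = 3.956 m/s
Re = VD/ν = 3.956·0.515/1.16×10^-6 = 1.76×10^6 → turbulent
ε/D = 0.24/515 = 4.66×10^-4
Swamee-Jain: f = 0.01682
h_f = f(L/D)V²/(2g) = 0.01682·(701/0.515)·3.956²/(2·9.81) = 18.26 m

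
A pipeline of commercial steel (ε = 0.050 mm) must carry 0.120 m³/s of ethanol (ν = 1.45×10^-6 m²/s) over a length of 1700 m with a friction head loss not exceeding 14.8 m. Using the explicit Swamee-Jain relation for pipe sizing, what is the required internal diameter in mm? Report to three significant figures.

D ≈ 296 mm

Swamee-Jain (Type III): D = 0.66·[ε^1.25·(LQ²/(gh_f))^4.75 + ν·Q^9.4·(L/(gh_f))^5.2]^0.04
LQ²/(gh_f) = 0.1686; L/(gh_f) = 11.71
Term 1 = ε^1.25·(…)^4.75 = 8.94×10^-10; Term 2 = ν·Q^9.4·(…)^5.2 = 1.15×10^-9
D = 0.66·(8.94×10^-10 + 1.15×10^-9)^0.04 = 0.2965 m = 296 mm
Check: V = 1.74 m/s, Re = 3.55×10^5, f = 0.01574, h_f = 13.9 m ≈ 14.8 m ✓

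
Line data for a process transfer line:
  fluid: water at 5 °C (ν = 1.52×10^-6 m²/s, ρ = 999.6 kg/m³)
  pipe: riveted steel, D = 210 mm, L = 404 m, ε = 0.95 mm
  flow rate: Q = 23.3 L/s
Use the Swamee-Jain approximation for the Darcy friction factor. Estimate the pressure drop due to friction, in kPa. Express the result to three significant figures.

V = 4Q/(πD²) = 4·0.0233/(π·0.210²) = 0.6727 m/s
Re = VD/ν = 0.6727·0.210/1.52×10^-6 = 9.29×10^4 → turbulent
ε/D = 0.95/210 = 0.00452
Swamee-Jain: f = 0.03081
h_f = f(L/D)V²/(2g) = 0.03081·(404/0.210)·0.6727²/(2·9.81) = 1.367 m
Δp = ρg·h_f = 999.6·9.81·1.367 = 13.40 kPa

Δp ≈ 13.4 kPa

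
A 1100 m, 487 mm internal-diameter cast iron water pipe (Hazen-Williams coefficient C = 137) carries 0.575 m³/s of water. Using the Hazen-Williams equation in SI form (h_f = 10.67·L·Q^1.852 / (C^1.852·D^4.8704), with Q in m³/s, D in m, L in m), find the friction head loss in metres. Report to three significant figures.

h_f ≈ 15.5 m

h_f = 10.67·1100·0.575^1.852 / (137^1.852·0.487^4.8704) = 15.46 m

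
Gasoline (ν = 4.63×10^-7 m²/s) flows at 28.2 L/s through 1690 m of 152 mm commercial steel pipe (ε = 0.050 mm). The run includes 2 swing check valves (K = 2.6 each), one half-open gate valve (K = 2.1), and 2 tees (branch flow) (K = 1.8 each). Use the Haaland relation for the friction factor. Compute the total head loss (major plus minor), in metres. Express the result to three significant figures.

H_L ≈ 23.7 m

V = 4Q/(πD²) = 1.554 m/s; V²/2g = 0.1231 m
Re = 5.10×10^5, ε/D = 3.29×10^-4 → f = 0.01636 (Haaland)
Major: h_f = f(L/D)·V²/2g = 0.01636·11118·0.1231 = 22.40 m
Minor: ΣK = 10.9; h_m = ΣK·V²/2g = 1.342 m
Total H_L = 22.40 + 1.342 = 23.74 m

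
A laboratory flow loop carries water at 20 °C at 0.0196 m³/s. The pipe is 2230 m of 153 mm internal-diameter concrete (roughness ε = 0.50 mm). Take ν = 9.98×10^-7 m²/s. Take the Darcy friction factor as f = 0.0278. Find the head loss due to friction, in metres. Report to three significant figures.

V = 4Q/(πD²) = 4·0.0196/(π·0.153²) = 1.066 m/s
h_f = f(L/D)V²/(2g) = 0.02780·(2230/0.153)·1.066²/(2·9.81) = 23.47 m

h_f ≈ 23.5 m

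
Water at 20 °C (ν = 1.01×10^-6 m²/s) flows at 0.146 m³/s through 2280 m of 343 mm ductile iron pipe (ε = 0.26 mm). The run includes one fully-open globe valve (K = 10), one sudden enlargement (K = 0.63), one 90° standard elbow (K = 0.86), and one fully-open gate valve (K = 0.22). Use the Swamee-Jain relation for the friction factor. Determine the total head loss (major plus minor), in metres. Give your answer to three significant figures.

V = 4Q/(πD²) = 1.580 m/s; V²/2g = 0.1272 m
Re = 5.37×10^5, ε/D = 7.58×10^-4 → f = 0.01917 (Swamee-Jain)
Major: h_f = f(L/D)·V²/2g = 0.01917·6647·0.1272 = 16.22 m
Minor: ΣK = 11.7; h_m = ΣK·V²/2g = 1.490 m
Total H_L = 16.22 + 1.490 = 17.71 m

H_L ≈ 17.7 m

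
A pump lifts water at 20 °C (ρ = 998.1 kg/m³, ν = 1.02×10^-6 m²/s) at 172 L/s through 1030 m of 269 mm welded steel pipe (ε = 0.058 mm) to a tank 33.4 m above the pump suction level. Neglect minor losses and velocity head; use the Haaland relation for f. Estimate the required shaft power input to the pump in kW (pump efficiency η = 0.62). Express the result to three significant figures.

P_shaft ≈ 163 kW

V = 4Q/(πD²) = 3.026 m/s; Re = 7.98×10^5; ε/D = 2.16×10^-4; f = 0.01495
h_f = f(L/D)V²/2g = 26.72 m
Total head H = z + h_f = 33.4 + 26.72 = 60.12 m
P_hyd = ρgQH = 998.1·9.81·0.172·60.12 = 101.3 kW
P_shaft = P_hyd/η = 101.3/0.62 = 163.3 kW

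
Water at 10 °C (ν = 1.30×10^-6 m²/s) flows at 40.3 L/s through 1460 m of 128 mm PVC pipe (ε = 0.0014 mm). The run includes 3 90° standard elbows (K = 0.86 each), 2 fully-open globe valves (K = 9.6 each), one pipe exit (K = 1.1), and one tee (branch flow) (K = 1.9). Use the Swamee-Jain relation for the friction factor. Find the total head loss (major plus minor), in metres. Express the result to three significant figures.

H_L ≈ 94.7 m

V = 4Q/(πD²) = 3.132 m/s; V²/2g = 0.4999 m
Re = 3.08×10^5, ε/D = 1.09×10^-5 → f = 0.01443 (Swamee-Jain)
Major: h_f = f(L/D)·V²/2g = 0.01443·11406·0.4999 = 82.29 m
Minor: ΣK = 24.8; h_m = ΣK·V²/2g = 12.39 m
Total H_L = 82.29 + 12.39 = 94.67 m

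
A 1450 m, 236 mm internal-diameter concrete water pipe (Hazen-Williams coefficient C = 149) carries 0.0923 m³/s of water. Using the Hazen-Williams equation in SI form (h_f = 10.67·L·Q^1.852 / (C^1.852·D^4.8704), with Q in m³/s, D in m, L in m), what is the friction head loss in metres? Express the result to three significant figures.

h_f = 10.67·1450·0.0923^1.852 / (149^1.852·0.236^4.8704) = 20.07 m

h_f ≈ 20.1 m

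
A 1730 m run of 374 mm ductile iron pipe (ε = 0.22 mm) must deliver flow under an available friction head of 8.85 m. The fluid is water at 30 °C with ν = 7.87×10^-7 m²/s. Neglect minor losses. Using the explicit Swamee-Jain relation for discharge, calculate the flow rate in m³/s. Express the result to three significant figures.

Q ≈ 0.159 m³/s

Swamee-Jain (Type II): Q = -0.965·√(gD⁵h_f/L)·ln[ε/(3.7D) + √(3.17ν²L/(gD³h_f))]
√(gD⁵h_f/L) = √(9.81·0.374⁵·8.85/1730) = 0.01916
ε/(3.7D) = 1.59×10^-4; √(3.17ν²L/(gD³h_f)) = 2.73×10^-5
Q = -0.965·0.01916·ln(1.863×10^-4) = 0.1588 m³/s
Check: V = 1.45 m/s, Re = 6.87×10^5, f = 0.01808, h_f = 8.91 m ≈ 8.85 m ✓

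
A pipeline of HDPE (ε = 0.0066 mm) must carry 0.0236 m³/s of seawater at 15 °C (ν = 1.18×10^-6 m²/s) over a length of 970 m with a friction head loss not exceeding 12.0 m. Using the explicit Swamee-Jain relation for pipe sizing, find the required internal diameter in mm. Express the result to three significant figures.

Swamee-Jain (Type III): D = 0.66·[ε^1.25·(LQ²/(gh_f))^4.75 + ν·Q^9.4·(L/(gh_f))^5.2]^0.04
LQ²/(gh_f) = 0.004589; L/(gh_f) = 8.240
Term 1 = ε^1.25·(…)^4.75 = 2.62×10^-18; Term 2 = ν·Q^9.4·(…)^5.2 = 3.47×10^-17
D = 0.66·(2.62×10^-18 + 3.47×10^-17)^0.04 = 0.1453 m = 145 mm
Check: V = 1.42 m/s, Re = 1.75×10^5, f = 0.01632, h_f = 11.2 m ≈ 12.0 m ✓

D ≈ 145 mm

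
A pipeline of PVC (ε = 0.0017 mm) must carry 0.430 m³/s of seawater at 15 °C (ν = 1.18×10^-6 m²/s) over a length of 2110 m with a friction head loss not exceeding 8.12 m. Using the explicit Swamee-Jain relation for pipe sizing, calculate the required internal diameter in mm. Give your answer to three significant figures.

Swamee-Jain (Type III): D = 0.66·[ε^1.25·(LQ²/(gh_f))^4.75 + ν·Q^9.4·(L/(gh_f))^5.2]^0.04
LQ²/(gh_f) = 4.898; L/(gh_f) = 26.49
Term 1 = ε^1.25·(…)^4.75 = 1.16×10^-4; Term 2 = ν·Q^9.4·(…)^5.2 = 0.0106
D = 0.66·(1.16×10^-4 + 0.0106)^0.04 = 0.5505 m = 551 mm
Check: V = 1.81 m/s, Re = 8.43×10^5, f = 0.01202, h_f = 7.66 m ≈ 8.12 m ✓

D ≈ 551 mm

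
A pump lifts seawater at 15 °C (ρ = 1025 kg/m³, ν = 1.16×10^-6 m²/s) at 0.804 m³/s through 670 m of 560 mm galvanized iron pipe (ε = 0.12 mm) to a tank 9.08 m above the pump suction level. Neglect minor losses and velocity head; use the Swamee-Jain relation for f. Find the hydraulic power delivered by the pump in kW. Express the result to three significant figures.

V = 4Q/(πD²) = 3.264 m/s; Re = 1.58×10^6; ε/D = 2.14×10^-4; f = 0.01461
h_f = f(L/D)V²/2g = 9.496 m
Total head H = z + h_f = 9.08 + 9.496 = 18.58 m
P_hyd = ρgQH = 1025·9.81·0.804·18.58 = 150.2 kW

P_hyd ≈ 150 kW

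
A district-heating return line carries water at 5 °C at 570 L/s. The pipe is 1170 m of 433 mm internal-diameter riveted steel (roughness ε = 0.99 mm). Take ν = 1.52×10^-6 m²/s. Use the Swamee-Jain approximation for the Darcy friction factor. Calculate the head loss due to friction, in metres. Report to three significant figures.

V = 4Q/(πD²) = 4·0.570/(π·0.433²) = 3.871 m/s
Re = VD/ν = 3.871·0.433/1.52×10^-6 = 1.10×10^6 → turbulent
ε/D = 0.99/433 = 0.00229
Swamee-Jain: f = 0.02450
h_f = f(L/D)V²/(2g) = 0.02450·(1170/0.433)·3.871²/(2·9.81) = 50.55 m

h_f ≈ 50.6 m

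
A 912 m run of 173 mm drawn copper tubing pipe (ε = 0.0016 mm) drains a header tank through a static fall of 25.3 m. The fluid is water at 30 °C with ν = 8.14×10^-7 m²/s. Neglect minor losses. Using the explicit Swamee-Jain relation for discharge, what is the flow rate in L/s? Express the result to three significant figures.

Swamee-Jain (Type II): Q = -0.965·√(gD⁵h_f/L)·ln[ε/(3.7D) + √(3.17ν²L/(gD³h_f))]
√(gD⁵h_f/L) = √(9.81·0.173⁵·25.3/912) = 0.006494
ε/(3.7D) = 2.50×10^-6; √(3.17ν²L/(gD³h_f)) = 3.86×10^-5
Q = -0.965·0.006494·ln(4.111×10^-5) = 0.06329 m³/s
Check: V = 2.69 m/s, Re = 5.72×10^5, f = 0.01294, h_f = 25.2 m ≈ 25.3 m ✓

Q ≈ 63.3 L/s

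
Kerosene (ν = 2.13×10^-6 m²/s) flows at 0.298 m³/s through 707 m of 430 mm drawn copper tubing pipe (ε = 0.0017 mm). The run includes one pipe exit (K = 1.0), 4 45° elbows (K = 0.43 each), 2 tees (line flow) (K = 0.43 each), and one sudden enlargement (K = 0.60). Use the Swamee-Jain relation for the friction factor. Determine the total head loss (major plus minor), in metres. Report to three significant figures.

H_L ≈ 5.70 m

V = 4Q/(πD²) = 2.052 m/s; V²/2g = 0.2146 m
Re = 4.14×10^5, ε/D = 3.95×10^-6 → f = 0.01360 (Swamee-Jain)
Major: h_f = f(L/D)·V²/2g = 0.01360·1644·0.2146 = 4.799 m
Minor: ΣK = 4.18; h_m = ΣK·V²/2g = 0.8971 m
Total H_L = 4.799 + 0.8971 = 5.696 m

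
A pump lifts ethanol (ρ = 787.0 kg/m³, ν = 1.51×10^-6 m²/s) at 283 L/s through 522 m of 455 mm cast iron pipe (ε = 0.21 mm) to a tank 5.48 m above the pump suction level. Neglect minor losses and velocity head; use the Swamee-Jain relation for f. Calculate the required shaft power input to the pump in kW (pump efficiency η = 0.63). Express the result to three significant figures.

V = 4Q/(πD²) = 1.740 m/s; Re = 5.24×10^5; ε/D = 4.62×10^-4; f = 0.01749
h_f = f(L/D)V²/2g = 3.098 m
Total head H = z + h_f = 5.48 + 3.098 = 8.578 m
P_hyd = ρgQH = 787.0·9.81·0.283·8.578 = 18.74 kW
P_shaft = P_hyd/η = 18.74/0.63 = 29.75 kW

P_shaft ≈ 29.7 kW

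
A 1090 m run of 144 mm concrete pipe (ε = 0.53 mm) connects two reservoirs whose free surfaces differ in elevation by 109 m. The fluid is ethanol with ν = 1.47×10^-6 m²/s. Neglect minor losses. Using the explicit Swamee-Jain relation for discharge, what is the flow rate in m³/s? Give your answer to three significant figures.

Q ≈ 0.0516 m³/s

Swamee-Jain (Type II): Q = -0.965·√(gD⁵h_f/L)·ln[ε/(3.7D) + √(3.17ν²L/(gD³h_f))]
√(gD⁵h_f/L) = √(9.81·0.144⁵·109/1090) = 0.007794
ε/(3.7D) = 9.95×10^-4; √(3.17ν²L/(gD³h_f)) = 4.84×10^-5
Q = -0.965·0.007794·ln(0.001043) = 0.05163 m³/s
Check: V = 3.17 m/s, Re = 3.11×10^5, f = 0.02825, h_f = 110 m ≈ 109 m ✓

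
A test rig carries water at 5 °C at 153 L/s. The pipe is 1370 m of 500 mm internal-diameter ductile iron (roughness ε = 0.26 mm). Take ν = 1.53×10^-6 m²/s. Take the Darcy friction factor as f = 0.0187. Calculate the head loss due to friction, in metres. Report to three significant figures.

V = 4Q/(πD²) = 4·0.153/(π·0.500²) = 0.7792 m/s
h_f = f(L/D)V²/(2g) = 0.01870·(1370/0.500)·0.7792²/(2·9.81) = 1.586 m

h_f ≈ 1.59 m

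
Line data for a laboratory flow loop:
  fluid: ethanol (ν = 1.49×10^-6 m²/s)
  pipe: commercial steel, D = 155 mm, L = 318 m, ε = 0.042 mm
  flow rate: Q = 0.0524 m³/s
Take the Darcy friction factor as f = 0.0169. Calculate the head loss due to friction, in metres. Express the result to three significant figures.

h_f ≈ 13.6 m

V = 4Q/(πD²) = 4·0.0524/(π·0.155²) = 2.777 m/s
h_f = f(L/D)V²/(2g) = 0.01690·(318/0.155)·2.777²/(2·9.81) = 13.63 m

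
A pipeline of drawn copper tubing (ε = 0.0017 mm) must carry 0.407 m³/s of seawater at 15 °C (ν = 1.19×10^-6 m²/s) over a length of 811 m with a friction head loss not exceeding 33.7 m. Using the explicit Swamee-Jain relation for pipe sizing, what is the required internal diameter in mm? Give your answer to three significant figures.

D ≈ 329 mm

Swamee-Jain (Type III): D = 0.66·[ε^1.25·(LQ²/(gh_f))^4.75 + ν·Q^9.4·(L/(gh_f))^5.2]^0.04
LQ²/(gh_f) = 0.4064; L/(gh_f) = 2.453
Term 1 = ε^1.25·(…)^4.75 = 8.52×10^-10; Term 2 = ν·Q^9.4·(…)^5.2 = 2.71×10^-8
D = 0.66·(8.52×10^-10 + 2.71×10^-8)^0.04 = 0.3291 m = 329 mm
Check: V = 4.78 m/s, Re = 1.32×10^6, f = 0.01123, h_f = 32.3 m ≈ 33.7 m ✓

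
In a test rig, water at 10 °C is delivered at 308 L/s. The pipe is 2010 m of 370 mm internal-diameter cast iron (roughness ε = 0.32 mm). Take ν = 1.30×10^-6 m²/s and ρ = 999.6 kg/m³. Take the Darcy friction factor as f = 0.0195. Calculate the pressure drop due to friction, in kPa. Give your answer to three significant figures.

V = 4Q/(πD²) = 4·0.308/(π·0.370²) = 2.865 m/s
h_f = f(L/D)V²/(2g) = 0.01950·(2010/0.370)·2.865²/(2·9.81) = 44.30 m
Δp = ρg·h_f = 999.6·9.81·44.30 = 434.5 kPa

Δp ≈ 434 kPa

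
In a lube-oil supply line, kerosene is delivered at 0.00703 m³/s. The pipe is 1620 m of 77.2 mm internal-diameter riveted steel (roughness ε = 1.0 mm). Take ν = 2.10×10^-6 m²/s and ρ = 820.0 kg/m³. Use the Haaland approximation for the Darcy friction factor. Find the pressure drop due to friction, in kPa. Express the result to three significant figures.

Δp ≈ 823 kPa

V = 4Q/(πD²) = 4·0.00703/(π·0.0772²) = 1.502 m/s
Re = VD/ν = 1.502·0.0772/2.10×10^-6 = 5.52×10^4 → turbulent
ε/D = 1.0/77.2 = 0.0130
Haaland: f = 0.04240
h_f = f(L/D)V²/(2g) = 0.04240·(1620/0.0772)·1.502²/(2·9.81) = 102.3 m
Δp = ρg·h_f = 820.0·9.81·102.3 = 822.8 kPa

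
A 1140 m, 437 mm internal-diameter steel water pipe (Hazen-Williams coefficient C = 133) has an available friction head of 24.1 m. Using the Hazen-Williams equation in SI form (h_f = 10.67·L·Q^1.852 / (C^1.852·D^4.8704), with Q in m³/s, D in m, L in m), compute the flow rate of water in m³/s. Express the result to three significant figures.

Rearranging: Q = [h_f·C^1.852·D^4.8704 / (10.67·L)]^(1/1.852)
Q = [24.1·133^1.852·0.437^4.8704 / (10.67·1140)]^0.540 = 0.5234 m³/s

Q ≈ 0.523 m³/s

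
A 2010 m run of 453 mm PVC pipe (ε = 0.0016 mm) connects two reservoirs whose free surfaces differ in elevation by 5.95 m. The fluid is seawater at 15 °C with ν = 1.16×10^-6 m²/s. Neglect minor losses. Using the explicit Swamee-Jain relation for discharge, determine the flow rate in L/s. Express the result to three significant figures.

Q ≈ 230 L/s

Swamee-Jain (Type II): Q = -0.965·√(gD⁵h_f/L)·ln[ε/(3.7D) + √(3.17ν²L/(gD³h_f))]
√(gD⁵h_f/L) = √(9.81·0.453⁵·5.95/2010) = 0.02354
ε/(3.7D) = 9.55×10^-7; √(3.17ν²L/(gD³h_f)) = 3.98×10^-5
Q = -0.965·0.02354·ln(4.071×10^-5) = 0.2296 m³/s
Check: V = 1.42 m/s, Re = 5.56×10^5, f = 0.01291, h_f = 5.92 m ≈ 5.95 m ✓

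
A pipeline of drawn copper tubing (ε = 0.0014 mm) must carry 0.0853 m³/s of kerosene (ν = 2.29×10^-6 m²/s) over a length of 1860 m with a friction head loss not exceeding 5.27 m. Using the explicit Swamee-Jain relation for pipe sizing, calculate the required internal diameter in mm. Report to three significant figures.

Swamee-Jain (Type III): D = 0.66·[ε^1.25·(LQ²/(gh_f))^4.75 + ν·Q^9.4·(L/(gh_f))^5.2]^0.04
LQ²/(gh_f) = 0.2618; L/(gh_f) = 35.98
Term 1 = ε^1.25·(…)^4.75 = 8.28×10^-11; Term 2 = ν·Q^9.4·(…)^5.2 = 2.52×10^-8
D = 0.66·(8.28×10^-11 + 2.52×10^-8)^0.04 = 0.3279 m = 328 mm
Check: V = 1.01 m/s, Re = 1.45×10^5, f = 0.01659, h_f = 4.90 m ≈ 5.27 m ✓

D ≈ 328 mm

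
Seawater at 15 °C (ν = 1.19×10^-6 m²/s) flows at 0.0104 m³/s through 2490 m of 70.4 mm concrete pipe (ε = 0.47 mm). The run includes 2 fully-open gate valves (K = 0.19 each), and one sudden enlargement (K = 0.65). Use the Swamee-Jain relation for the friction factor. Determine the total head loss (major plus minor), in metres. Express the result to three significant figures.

V = 4Q/(πD²) = 2.672 m/s; V²/2g = 0.3638 m
Re = 1.58×10^5, ε/D = 0.00668 → f = 0.03390 (Swamee-Jain)
Major: h_f = f(L/D)·V²/2g = 0.03390·35369·0.3638 = 436.2 m
Minor: ΣK = 1.03; h_m = ΣK·V²/2g = 0.3747 m
Total H_L = 436.2 + 0.3747 = 436.6 m

H_L ≈ 437 m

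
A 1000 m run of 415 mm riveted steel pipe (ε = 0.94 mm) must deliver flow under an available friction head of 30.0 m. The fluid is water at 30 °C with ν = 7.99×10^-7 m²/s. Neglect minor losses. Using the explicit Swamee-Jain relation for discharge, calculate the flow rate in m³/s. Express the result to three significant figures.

Swamee-Jain (Type II): Q = -0.965·√(gD⁵h_f/L)·ln[ε/(3.7D) + √(3.17ν²L/(gD³h_f))]
√(gD⁵h_f/L) = √(9.81·0.415⁵·30.0/1000) = 0.06019
ε/(3.7D) = 6.12×10^-4; √(3.17ν²L/(gD³h_f)) = 9.81×10^-6
Q = -0.965·0.06019·ln(6.220×10^-4) = 0.4288 m³/s
Check: V = 3.17 m/s, Re = 1.65×10^6, f = 0.02437, h_f = 30.1 m ≈ 30.0 m ✓

Q ≈ 0.429 m³/s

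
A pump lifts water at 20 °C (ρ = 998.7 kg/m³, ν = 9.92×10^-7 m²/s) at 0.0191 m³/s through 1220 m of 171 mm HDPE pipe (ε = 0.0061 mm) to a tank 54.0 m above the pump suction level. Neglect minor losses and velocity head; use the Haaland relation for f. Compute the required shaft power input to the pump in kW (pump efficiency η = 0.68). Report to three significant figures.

V = 4Q/(πD²) = 0.8317 m/s; Re = 1.43×10^5; ε/D = 3.57×10^-5; f = 0.01674
h_f = f(L/D)V²/2g = 4.210 m
Total head H = z + h_f = 54.0 + 4.210 = 58.21 m
P_hyd = ρgQH = 998.7·9.81·0.0191·58.21 = 10.89 kW
P_shaft = P_hyd/η = 10.89/0.68 = 16.02 kW

P_shaft ≈ 16.0 kW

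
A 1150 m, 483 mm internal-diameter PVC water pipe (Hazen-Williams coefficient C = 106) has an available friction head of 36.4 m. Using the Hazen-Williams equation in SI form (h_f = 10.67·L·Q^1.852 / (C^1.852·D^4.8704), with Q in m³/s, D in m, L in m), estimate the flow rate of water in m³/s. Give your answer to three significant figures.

Q ≈ 0.675 m³/s

Rearranging: Q = [h_f·C^1.852·D^4.8704 / (10.67·L)]^(1/1.852)
Q = [36.4·106^1.852·0.483^4.8704 / (10.67·1150)]^0.540 = 0.6749 m³/s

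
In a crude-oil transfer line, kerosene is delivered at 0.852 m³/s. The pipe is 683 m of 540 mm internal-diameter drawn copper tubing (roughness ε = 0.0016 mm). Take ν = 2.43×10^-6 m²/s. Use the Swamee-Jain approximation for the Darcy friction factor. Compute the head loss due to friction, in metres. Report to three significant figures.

h_f ≈ 10.8 m

V = 4Q/(πD²) = 4·0.852/(π·0.540²) = 3.720 m/s
Re = VD/ν = 3.720·0.540/2.43×10^-6 = 8.27×10^5 → turbulent
ε/D = 0.0016/540 = 2.96×10^-6
Swamee-Jain: f = 0.01205
h_f = f(L/D)V²/(2g) = 0.01205·(683/0.540)·3.720²/(2·9.81) = 10.75 m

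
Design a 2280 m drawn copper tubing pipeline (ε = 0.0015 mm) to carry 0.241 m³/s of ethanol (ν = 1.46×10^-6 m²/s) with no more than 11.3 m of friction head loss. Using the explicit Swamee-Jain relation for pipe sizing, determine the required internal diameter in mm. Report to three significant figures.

D ≈ 424 mm

Swamee-Jain (Type III): D = 0.66·[ε^1.25·(LQ²/(gh_f))^4.75 + ν·Q^9.4·(L/(gh_f))^5.2]^0.04
LQ²/(gh_f) = 1.195; L/(gh_f) = 20.57
Term 1 = ε^1.25·(…)^4.75 = 1.22×10^-7; Term 2 = ν·Q^9.4·(…)^5.2 = 1.53×10^-5
D = 0.66·(1.22×10^-7 + 1.53×10^-5)^0.04 = 0.4237 m = 424 mm
Check: V = 1.71 m/s, Re = 4.96×10^5, f = 0.01317, h_f = 10.6 m ≈ 11.3 m ✓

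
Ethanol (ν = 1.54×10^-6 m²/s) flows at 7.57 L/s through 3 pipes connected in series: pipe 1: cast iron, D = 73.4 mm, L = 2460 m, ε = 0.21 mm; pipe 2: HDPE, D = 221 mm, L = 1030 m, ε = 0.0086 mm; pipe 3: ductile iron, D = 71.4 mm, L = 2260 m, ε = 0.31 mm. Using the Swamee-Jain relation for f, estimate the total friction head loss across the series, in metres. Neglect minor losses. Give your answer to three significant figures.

Pipe 1: V = 1.789 m/s, Re = 8.53×10^4, ε/D = 0.00286, f = 0.02764, h_1 = f(L/D)V²/2g = 151.1 m
Pipe 2: V = 0.1973 m/s, Re = 2.83×10^4, ε/D = 3.89×10^-5, f = 0.02382, h_2 = f(L/D)V²/2g = 0.2203 m
Pipe 3: V = 1.891 m/s, Re = 8.77×10^4, ε/D = 0.00434, f = 0.03055, h_3 = f(L/D)V²/2g = 176.2 m
Series → Q common, losses add: H = Σh = 327.5 m

H ≈ 327 m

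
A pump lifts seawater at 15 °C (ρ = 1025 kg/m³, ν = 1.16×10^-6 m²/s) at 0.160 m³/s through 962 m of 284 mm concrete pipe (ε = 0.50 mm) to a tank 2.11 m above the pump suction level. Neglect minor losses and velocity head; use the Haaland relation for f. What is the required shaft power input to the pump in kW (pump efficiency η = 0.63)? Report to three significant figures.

P_shaft ≈ 70.0 kW

V = 4Q/(πD²) = 2.526 m/s; Re = 6.18×10^5; ε/D = 0.00176; f = 0.02298
h_f = f(L/D)V²/2g = 25.31 m
Total head H = z + h_f = 2.11 + 25.31 = 27.42 m
P_hyd = ρgQH = 1025·9.81·0.160·27.42 = 44.11 kW
P_shaft = P_hyd/η = 44.11/0.63 = 70.02 kW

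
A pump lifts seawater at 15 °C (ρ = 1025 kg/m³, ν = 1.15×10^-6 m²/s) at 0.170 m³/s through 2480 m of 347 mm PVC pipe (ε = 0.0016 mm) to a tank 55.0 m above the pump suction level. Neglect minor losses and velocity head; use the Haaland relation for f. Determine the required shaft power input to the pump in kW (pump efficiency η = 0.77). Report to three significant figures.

P_shaft ≈ 156 kW

V = 4Q/(πD²) = 1.798 m/s; Re = 5.42×10^5; ε/D = 4.61×10^-6; f = 0.01293
h_f = f(L/D)V²/2g = 15.22 m
Total head H = z + h_f = 55.0 + 15.22 = 70.22 m
P_hyd = ρgQH = 1025·9.81·0.170·70.22 = 120.0 kW
P_shaft = P_hyd/η = 120.0/0.77 = 155.9 kW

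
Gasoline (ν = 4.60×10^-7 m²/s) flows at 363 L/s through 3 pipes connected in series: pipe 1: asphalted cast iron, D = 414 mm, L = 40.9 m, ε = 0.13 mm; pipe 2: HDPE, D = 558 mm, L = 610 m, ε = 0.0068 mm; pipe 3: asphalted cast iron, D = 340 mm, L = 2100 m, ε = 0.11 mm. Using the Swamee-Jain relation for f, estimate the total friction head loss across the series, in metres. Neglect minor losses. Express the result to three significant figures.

Pipe 1: V = 2.697 m/s, Re = 2.43×10^6, ε/D = 3.14×10^-4, f = 0.01546, h_1 = f(L/D)V²/2g = 0.5660 m
Pipe 2: V = 1.484 m/s, Re = 1.80×10^6, ε/D = 1.22×10^-5, f = 0.01096, h_2 = f(L/D)V²/2g = 1.346 m
Pipe 3: V = 3.998 m/s, Re = 2.96×10^6, ε/D = 3.24×10^-4, f = 0.01549, h_3 = f(L/D)V²/2g = 77.95 m
Series → Q common, losses add: H = Σh = 79.86 m

H ≈ 79.9 m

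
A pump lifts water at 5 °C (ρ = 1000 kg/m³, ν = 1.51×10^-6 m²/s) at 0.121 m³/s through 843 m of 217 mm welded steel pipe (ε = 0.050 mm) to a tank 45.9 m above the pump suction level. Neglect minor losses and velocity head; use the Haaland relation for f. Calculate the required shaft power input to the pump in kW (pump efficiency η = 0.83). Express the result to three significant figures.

V = 4Q/(πD²) = 3.272 m/s; Re = 4.70×10^5; ε/D = 2.30×10^-4; f = 0.01564
h_f = f(L/D)V²/2g = 33.15 m
Total head H = z + h_f = 45.9 + 33.15 = 79.05 m
P_hyd = ρgQH = 1000·9.81·0.121·79.05 = 93.84 kW
P_shaft = P_hyd/η = 93.84/0.83 = 113.1 kW

P_shaft ≈ 113 kW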